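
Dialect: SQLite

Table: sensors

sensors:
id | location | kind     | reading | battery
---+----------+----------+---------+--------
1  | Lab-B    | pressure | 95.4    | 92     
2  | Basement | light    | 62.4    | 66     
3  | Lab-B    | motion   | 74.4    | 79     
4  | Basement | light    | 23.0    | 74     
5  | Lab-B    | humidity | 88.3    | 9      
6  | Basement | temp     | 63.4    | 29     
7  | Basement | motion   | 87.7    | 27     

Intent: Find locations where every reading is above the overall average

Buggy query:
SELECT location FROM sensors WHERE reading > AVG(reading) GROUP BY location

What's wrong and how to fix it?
Bug: AVG() is an aggregate; it can't sit directly in WHERE

Fix: Compute the overall average in a scalar subquery and compare each group's MIN against it in HAVING

Corrected query:
SELECT location FROM sensors GROUP BY location HAVING MIN(reading) > (SELECT AVG(reading) FROM sensors)

Result:
location
--------
Lab-B   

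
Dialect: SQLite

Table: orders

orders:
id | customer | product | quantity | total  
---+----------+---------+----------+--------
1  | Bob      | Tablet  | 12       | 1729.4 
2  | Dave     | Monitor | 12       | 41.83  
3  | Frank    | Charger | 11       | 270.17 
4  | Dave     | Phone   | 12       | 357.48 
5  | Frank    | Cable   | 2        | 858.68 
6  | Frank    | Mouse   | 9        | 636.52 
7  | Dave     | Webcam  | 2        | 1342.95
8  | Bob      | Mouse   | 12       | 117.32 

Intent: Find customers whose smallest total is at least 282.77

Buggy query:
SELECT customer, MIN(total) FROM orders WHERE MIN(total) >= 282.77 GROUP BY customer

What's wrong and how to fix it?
Bug: MIN() in WHERE is a misuse of aggregate

Fix: Use HAVING for the per-group MIN condition

Corrected query:
SELECT customer, MIN(total) FROM orders GROUP BY customer HAVING MIN(total) >= 282.77

Result:
(no rows)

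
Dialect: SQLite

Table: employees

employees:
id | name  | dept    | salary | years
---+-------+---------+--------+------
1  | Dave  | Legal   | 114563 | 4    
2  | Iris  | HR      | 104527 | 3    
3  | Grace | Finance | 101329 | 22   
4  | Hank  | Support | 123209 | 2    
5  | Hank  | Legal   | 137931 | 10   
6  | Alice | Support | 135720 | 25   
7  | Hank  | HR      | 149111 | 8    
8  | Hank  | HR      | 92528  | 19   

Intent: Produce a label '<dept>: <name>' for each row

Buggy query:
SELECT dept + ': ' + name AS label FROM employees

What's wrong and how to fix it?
Bug: SQLite uses || for string concatenation; + coerces text to numbers (yielding 0)

Fix: Use the || operator for string concatenation

Corrected query:
SELECT dept || ': ' || name AS label FROM employees

Result:
label         
--------------
Legal: Dave   
HR: Iris      
Finance: Grace
Support: Hank 
Legal: Hank   
Support: Alice
HR: Hank      
HR: Hank      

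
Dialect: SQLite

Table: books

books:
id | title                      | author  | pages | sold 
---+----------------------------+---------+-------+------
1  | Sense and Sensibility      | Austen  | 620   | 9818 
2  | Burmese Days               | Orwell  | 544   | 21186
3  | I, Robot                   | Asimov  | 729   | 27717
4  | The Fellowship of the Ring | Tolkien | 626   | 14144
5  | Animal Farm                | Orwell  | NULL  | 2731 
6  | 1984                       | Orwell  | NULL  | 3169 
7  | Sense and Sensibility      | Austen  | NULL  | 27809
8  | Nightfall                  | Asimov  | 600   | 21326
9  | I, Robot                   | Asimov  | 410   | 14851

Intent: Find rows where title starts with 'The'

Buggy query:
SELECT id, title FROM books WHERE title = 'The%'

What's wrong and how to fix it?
Bug: Wildcards only work with LIKE; '=' treats '%' as a literal character

Fix: Replace '=' with LIKE so 'The%' is treated as a pattern

Corrected query:
SELECT id, title FROM books WHERE title LIKE 'The%'

Result:
id | title                     
---+---------------------------
4  | The Fellowship of the Ring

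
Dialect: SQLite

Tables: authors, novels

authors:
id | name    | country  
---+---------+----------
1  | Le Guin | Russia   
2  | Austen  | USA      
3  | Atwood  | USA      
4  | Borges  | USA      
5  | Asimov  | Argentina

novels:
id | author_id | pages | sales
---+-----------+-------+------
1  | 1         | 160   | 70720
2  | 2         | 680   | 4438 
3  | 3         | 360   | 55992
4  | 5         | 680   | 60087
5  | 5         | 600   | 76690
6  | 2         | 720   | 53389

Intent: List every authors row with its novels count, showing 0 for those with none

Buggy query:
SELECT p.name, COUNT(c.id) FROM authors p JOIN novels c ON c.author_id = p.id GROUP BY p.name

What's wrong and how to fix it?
Bug: INNER JOIN drops authors rows that have no matching novels rows

Fix: Use LEFT JOIN so parents without children still appear (COUNT(c.id) gives 0)

Corrected query:
SELECT p.name, COUNT(c.id) FROM authors p LEFT JOIN novels c ON c.author_id = p.id GROUP BY p.name

Result:
name    | COUNT(c.id)
--------+------------
Asimov  | 2          
Atwood  | 1          
Austen  | 2          
Borges  | 0          
Le Guin | 1          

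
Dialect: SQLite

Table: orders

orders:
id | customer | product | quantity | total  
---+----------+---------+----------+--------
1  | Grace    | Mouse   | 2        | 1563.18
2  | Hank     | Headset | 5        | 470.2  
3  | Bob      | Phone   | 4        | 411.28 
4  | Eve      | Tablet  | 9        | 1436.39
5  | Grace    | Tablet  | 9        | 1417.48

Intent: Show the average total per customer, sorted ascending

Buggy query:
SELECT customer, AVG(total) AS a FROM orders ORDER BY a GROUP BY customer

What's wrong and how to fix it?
Bug: GROUP BY must precede ORDER BY

Fix: Move ORDER BY to the end, after GROUP BY

Corrected query:
SELECT customer, AVG(total) AS a FROM orders GROUP BY customer ORDER BY a

Result:
customer | a      
---------+--------
Bob      | 411.28 
Hank     | 470.2  
Eve      | 1436.39
Grace    | 1490.33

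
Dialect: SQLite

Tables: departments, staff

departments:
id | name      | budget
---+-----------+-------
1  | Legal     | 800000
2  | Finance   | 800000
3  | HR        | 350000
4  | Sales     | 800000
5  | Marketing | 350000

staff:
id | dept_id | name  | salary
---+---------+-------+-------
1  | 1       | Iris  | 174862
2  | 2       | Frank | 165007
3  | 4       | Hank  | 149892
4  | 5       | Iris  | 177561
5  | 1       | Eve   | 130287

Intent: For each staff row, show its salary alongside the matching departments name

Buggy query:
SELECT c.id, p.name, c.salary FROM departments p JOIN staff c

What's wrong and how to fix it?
Bug: Missing join condition: each staff row is matched to all departments rows instead of just its own

Fix: Add ON c.dept_id = p.id to the JOIN

Corrected query:
SELECT c.id, p.name, c.salary FROM departments p JOIN staff c ON c.dept_id = p.id

Result:
id | name      | salary
---+-----------+-------
1  | Legal     | 174862
2  | Finance   | 165007
3  | Sales     | 149892
4  | Marketing | 177561
5  | Legal     | 130287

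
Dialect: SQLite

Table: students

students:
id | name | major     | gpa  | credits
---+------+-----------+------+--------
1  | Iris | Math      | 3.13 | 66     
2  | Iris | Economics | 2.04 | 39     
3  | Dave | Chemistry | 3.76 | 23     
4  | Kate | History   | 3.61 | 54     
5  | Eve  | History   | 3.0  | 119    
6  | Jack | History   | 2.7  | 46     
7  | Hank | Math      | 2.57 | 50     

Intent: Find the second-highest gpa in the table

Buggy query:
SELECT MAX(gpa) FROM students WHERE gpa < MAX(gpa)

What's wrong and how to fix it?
Bug: The inner MAX is an aggregate inside WHERE, which is not allowed

Fix: Put the inner MAX in a scalar subquery

Corrected query:
SELECT MAX(gpa) FROM students WHERE gpa < (SELECT MAX(gpa) FROM students)

Result:
MAX(gpa)
--------
3.61    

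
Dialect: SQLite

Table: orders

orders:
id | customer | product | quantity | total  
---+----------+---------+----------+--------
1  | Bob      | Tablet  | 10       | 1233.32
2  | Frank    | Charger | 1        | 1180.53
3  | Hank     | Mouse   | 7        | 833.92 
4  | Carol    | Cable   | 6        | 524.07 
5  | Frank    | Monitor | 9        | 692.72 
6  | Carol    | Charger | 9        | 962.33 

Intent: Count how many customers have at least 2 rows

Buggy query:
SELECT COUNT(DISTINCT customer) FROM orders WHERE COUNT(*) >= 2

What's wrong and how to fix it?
Bug: WHERE filters individual rows, not groups, so a group-level COUNT is invalid there

Fix: Group first with HAVING COUNT(*) >= 2, then COUNT the resulting groups

Corrected query:
SELECT COUNT(*) FROM (SELECT customer FROM orders GROUP BY customer HAVING COUNT(*) >= 2)

Result:
COUNT(*)
--------
2       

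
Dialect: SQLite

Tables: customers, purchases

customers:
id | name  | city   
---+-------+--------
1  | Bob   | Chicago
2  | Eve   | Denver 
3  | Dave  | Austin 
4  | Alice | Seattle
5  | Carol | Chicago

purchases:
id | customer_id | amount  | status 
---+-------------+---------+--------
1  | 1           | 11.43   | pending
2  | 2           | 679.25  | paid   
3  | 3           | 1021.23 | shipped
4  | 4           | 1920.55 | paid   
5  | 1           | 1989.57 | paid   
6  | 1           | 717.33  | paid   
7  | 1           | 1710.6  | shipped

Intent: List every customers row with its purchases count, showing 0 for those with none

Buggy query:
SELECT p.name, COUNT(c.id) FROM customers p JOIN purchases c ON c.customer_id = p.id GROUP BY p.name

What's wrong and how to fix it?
Bug: An inner join excludes parents with zero children

Fix: Use LEFT JOIN so parents without children still appear (COUNT(c.id) gives 0)

Corrected query:
SELECT p.name, COUNT(c.id) FROM customers p LEFT JOIN purchases c ON c.customer_id = p.id GROUP BY p.name

Result:
name  | COUNT(c.id)
------+------------
Alice | 1          
Bob   | 4          
Carol | 0          
Dave  | 1          
Eve   | 1          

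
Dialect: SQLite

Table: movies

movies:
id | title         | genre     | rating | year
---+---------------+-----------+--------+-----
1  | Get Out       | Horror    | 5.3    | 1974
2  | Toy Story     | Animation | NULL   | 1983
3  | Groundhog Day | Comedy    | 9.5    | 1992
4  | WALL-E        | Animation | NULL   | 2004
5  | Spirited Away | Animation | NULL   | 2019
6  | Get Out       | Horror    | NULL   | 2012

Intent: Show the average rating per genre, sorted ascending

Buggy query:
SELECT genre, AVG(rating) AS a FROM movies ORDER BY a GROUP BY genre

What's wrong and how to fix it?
Bug: ORDER BY appears before GROUP BY; SQL clause order requires GROUP BY first

Fix: Reorder: SELECT … FROM … GROUP BY … ORDER BY …

Corrected query:
SELECT genre, AVG(rating) AS a FROM movies GROUP BY genre ORDER BY a

Result:
genre     | a   
----------+-----
Animation | NULL
Horror    | 5.3 
Comedy    | 9.5 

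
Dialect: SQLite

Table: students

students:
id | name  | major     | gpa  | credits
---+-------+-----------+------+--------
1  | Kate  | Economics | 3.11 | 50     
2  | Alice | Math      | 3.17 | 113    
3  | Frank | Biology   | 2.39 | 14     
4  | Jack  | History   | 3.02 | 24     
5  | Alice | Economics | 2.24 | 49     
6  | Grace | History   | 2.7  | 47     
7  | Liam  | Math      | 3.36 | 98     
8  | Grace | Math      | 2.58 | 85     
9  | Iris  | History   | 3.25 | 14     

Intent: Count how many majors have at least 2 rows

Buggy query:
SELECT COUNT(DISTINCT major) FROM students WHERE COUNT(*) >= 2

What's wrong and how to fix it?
Bug: WHERE filters individual rows, not groups, so a group-level COUNT is invalid there

Fix: Group first with HAVING COUNT(*) >= 2, then COUNT the resulting groups

Corrected query:
SELECT COUNT(*) FROM (SELECT major FROM students GROUP BY major HAVING COUNT(*) >= 2)

Result:
COUNT(*)
--------
3       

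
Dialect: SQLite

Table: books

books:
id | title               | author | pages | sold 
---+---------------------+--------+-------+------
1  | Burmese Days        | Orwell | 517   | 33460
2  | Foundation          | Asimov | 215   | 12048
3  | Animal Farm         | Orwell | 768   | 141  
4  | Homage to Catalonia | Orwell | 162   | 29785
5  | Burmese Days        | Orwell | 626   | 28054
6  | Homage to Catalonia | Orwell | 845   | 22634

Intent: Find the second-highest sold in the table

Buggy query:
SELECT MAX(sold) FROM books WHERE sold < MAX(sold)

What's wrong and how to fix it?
Bug: The inner MAX is an aggregate inside WHERE, which is not allowed

Fix: Compute the overall MAX in a subquery, then take MAX of rows below it

Corrected query:
SELECT MAX(sold) FROM books WHERE sold < (SELECT MAX(sold) FROM books)

Result:
MAX(sold)
---------
29785    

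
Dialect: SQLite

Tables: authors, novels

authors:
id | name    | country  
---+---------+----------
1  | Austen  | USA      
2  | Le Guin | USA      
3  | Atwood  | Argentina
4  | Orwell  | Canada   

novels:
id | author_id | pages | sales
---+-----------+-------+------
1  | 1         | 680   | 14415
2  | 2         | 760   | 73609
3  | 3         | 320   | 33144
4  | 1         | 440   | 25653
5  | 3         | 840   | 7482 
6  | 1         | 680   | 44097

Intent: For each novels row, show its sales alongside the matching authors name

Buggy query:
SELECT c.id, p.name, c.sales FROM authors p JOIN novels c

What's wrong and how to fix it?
Bug: JOIN with no ON clause produces a cartesian product; every novels row pairs with every authors row

Fix: Specify the join condition linking the foreign key to the parent id

Corrected query:
SELECT c.id, p.name, c.sales FROM authors p JOIN novels c ON c.author_id = p.id

Result:
id | name    | sales
---+---------+------
1  | Austen  | 14415
2  | Le Guin | 73609
3  | Atwood  | 33144
4  | Austen  | 25653
5  | Atwood  | 7482 
6  | Austen  | 44097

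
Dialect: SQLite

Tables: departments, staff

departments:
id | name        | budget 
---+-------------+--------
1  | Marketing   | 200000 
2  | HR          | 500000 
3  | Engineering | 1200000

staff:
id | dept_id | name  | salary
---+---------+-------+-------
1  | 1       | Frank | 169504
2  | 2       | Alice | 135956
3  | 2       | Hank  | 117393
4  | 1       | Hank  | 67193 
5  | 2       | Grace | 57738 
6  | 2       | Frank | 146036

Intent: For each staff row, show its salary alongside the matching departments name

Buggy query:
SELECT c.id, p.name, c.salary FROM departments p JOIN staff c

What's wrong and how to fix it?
Bug: JOIN with no ON clause produces a cartesian product; every staff row pairs with every departments row

Fix: Specify the join condition linking the foreign key to the parent id

Corrected query:
SELECT c.id, p.name, c.salary FROM departments p JOIN staff c ON c.dept_id = p.id

Result:
id | name      | salary
---+-----------+-------
1  | Marketing | 169504
2  | HR        | 135956
3  | HR        | 117393
4  | Marketing | 67193 
5  | HR        | 57738 
6  | HR        | 146036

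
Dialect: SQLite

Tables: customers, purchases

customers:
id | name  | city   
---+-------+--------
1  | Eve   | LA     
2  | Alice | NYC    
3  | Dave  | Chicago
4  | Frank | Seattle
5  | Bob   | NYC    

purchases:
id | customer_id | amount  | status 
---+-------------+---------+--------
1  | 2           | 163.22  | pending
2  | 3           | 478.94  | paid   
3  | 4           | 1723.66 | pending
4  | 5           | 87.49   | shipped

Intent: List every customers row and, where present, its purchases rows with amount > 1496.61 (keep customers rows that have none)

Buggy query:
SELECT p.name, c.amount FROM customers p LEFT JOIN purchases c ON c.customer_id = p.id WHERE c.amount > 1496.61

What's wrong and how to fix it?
Bug: A WHERE condition on the right-hand table after LEFT JOIN drops unmatched parents

Fix: Move the right-table condition into the ON clause so unmatched parents are kept

Corrected query:
SELECT p.name, c.amount FROM customers p LEFT JOIN purchases c ON c.customer_id = p.id AND c.amount > 1496.61

Result:
name  | amount 
------+--------
Eve   | NULL   
Alice | NULL   
Dave  | NULL   
Frank | 1723.66
Bob   | NULL   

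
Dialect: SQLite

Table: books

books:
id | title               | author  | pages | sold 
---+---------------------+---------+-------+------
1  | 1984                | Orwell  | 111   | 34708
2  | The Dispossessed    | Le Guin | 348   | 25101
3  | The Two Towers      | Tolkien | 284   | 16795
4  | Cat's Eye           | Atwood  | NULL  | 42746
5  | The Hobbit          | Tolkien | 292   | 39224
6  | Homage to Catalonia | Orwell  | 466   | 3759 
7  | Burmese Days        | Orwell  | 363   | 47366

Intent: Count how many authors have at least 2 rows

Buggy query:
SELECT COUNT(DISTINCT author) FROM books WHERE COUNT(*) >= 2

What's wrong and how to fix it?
Bug: WHERE filters individual rows, not groups, so a group-level COUNT is invalid there

Fix: Use a subquery that GROUPs and filters with HAVING, then count its rows

Corrected query:
SELECT COUNT(*) FROM (SELECT author FROM books GROUP BY author HAVING COUNT(*) >= 2)

Result:
COUNT(*)
--------
2       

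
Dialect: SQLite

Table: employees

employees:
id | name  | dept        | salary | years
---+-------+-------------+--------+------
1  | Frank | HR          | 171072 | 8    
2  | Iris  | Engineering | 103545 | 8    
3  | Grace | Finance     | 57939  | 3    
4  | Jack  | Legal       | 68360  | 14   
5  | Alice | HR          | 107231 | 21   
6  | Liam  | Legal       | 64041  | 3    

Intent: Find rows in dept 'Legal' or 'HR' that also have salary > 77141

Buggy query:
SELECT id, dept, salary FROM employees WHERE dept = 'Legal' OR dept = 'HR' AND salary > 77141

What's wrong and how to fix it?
Bug: AND binds tighter than OR, so this parses as dept = 'Legal' OR (dept = 'HR' AND salary > 77141)

Fix: Add parentheses around the OR so the AND applies to both alternatives

Corrected query:
SELECT id, dept, salary FROM employees WHERE (dept = 'Legal' OR dept = 'HR') AND salary > 77141

Result:
id | dept | salary
---+------+-------
1  | HR   | 171072
5  | HR   | 107231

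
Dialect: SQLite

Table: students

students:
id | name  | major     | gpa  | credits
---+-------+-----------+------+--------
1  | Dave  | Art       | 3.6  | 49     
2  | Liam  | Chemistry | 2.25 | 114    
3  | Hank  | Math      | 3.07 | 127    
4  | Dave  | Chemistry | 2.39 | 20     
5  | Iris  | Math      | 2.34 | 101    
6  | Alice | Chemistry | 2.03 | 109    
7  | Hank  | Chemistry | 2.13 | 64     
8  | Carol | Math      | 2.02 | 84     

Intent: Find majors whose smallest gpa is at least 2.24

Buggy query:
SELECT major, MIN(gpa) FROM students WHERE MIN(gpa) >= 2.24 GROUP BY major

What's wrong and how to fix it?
Bug: MIN() in WHERE is a misuse of aggregate

Fix: Use HAVING for the per-group MIN condition

Corrected query:
SELECT major, MIN(gpa) FROM students GROUP BY major HAVING MIN(gpa) >= 2.24

Result:
major | MIN(gpa)
------+---------
Art   | 3.6     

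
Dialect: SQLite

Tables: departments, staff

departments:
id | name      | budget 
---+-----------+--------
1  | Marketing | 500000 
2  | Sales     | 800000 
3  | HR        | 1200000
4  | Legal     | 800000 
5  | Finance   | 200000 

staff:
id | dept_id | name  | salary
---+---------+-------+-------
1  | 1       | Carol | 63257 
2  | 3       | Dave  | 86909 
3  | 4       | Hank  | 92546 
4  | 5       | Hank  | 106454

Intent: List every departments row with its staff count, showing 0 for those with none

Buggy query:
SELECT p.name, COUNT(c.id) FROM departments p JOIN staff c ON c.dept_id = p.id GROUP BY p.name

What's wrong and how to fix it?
Bug: An inner join excludes parents with zero children

Fix: Switch to LEFT JOIN to retain unmatched parent rows

Corrected query:
SELECT p.name, COUNT(c.id) FROM departments p LEFT JOIN staff c ON c.dept_id = p.id GROUP BY p.name

Result:
name      | COUNT(c.id)
----------+------------
Finance   | 1          
HR        | 1          
Legal     | 1          
Marketing | 1          
Sales     | 0          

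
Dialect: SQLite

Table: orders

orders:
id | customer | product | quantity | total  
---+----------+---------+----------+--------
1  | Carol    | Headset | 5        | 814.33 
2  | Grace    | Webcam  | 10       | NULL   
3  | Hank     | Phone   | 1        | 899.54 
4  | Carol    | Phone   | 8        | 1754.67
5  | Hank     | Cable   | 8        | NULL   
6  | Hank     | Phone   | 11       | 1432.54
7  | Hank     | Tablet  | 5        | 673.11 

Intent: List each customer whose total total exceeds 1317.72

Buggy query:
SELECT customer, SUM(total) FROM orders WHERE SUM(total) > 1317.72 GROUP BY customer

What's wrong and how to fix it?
Bug: Aggregate functions cannot appear in a WHERE clause

Fix: Use HAVING (which filters groups after aggregation) instead of WHERE

Corrected query:
SELECT customer, SUM(total) FROM orders GROUP BY customer HAVING SUM(total) > 1317.72

Result:
customer | SUM(total)
---------+-----------
Carol    | 2569      
Hank     | 3005.19   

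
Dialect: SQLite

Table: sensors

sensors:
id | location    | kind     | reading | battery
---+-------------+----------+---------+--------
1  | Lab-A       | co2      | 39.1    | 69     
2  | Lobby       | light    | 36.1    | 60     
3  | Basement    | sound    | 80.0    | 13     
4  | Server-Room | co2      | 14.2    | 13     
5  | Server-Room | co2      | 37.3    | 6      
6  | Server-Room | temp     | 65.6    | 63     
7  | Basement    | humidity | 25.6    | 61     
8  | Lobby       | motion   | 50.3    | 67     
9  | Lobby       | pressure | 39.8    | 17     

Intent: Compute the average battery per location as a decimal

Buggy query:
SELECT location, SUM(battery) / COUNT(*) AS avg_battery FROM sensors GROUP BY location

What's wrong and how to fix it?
Bug: SUM(battery) and COUNT(*) are both integers; the division truncates the fractional part

Fix: Cast one side to REAL so the division keeps the fractional part

Corrected query:
SELECT location, SUM(battery) * 1.0 / COUNT(*) AS avg_battery FROM sensors GROUP BY location

Result:
location    | avg_battery
------------+------------
Basement    | 37         
Lab-A       | 69         
Lobby       | 48         
Server-Room | 27.333333  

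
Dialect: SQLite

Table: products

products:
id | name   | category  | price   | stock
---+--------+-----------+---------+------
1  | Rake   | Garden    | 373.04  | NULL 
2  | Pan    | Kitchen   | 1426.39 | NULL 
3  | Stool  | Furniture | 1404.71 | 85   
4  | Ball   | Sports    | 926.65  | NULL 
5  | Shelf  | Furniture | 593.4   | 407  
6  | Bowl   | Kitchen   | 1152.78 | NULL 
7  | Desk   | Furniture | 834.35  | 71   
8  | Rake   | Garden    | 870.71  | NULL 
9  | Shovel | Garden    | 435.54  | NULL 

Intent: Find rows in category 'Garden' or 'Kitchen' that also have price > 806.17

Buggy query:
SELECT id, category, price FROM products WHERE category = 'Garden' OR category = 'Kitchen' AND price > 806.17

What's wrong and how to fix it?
Bug: Without parentheses, AND is evaluated before OR, so the price filter only applies to the 'Kitchen' branch

Fix: Add parentheses around the OR so the AND applies to both alternatives

Corrected query:
SELECT id, category, price FROM products WHERE (category = 'Garden' OR category = 'Kitchen') AND price > 806.17

Result:
id | category | price  
---+----------+--------
2  | Kitchen  | 1426.39
6  | Kitchen  | 1152.78
8  | Garden   | 870.71 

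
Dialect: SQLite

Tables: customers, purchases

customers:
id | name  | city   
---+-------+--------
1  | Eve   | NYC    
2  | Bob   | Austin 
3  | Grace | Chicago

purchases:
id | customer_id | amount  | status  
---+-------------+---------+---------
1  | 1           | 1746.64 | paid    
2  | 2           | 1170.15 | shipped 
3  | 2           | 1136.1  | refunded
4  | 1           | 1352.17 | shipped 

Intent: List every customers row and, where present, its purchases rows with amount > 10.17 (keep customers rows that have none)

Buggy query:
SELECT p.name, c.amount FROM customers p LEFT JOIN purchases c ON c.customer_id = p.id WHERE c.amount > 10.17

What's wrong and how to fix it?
Bug: Filtering c.amount in WHERE discards the NULL rows produced by LEFT JOIN, turning it into an inner join

Fix: Move the right-table condition into the ON clause so unmatched parents are kept

Corrected query:
SELECT p.name, c.amount FROM customers p LEFT JOIN purchases c ON c.customer_id = p.id AND c.amount > 10.17

Result:
name  | amount 
------+--------
Eve   | 1352.17
Eve   | 1746.64
Bob   | 1136.1 
Bob   | 1170.15
Grace | NULL   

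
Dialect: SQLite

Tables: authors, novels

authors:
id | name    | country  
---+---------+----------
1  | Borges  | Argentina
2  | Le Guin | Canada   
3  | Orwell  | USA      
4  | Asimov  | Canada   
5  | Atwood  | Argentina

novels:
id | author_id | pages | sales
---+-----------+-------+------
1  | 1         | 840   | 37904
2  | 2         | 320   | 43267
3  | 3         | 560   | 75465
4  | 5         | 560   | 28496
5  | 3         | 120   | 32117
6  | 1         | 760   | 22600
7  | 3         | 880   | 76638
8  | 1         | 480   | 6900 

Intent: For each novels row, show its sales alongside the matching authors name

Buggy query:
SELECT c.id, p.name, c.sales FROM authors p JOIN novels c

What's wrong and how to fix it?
Bug: JOIN with no ON clause produces a cartesian product; every novels row pairs with every authors row

Fix: Specify the join condition linking the foreign key to the parent id

Corrected query:
SELECT c.id, p.name, c.sales FROM authors p JOIN novels c ON c.author_id = p.id

Result:
id | name    | sales
---+---------+------
1  | Borges  | 37904
2  | Le Guin | 43267
3  | Orwell  | 75465
4  | Atwood  | 28496
5  | Orwell  | 32117
6  | Borges  | 22600
7  | Orwell  | 76638
8  | Borges  | 6900 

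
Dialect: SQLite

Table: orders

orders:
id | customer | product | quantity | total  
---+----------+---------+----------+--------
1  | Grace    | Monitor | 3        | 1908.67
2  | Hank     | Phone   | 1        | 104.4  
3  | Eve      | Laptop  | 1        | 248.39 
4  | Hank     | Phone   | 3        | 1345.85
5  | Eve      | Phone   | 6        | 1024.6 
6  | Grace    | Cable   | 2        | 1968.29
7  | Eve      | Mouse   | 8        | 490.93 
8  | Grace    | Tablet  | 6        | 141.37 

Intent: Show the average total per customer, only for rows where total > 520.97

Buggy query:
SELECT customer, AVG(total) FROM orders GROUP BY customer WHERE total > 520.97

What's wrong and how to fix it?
Bug: WHERE cannot follow GROUP BY

Fix: Move the WHERE clause before GROUP BY

Corrected query:
SELECT customer, AVG(total) FROM orders WHERE total > 520.97 GROUP BY customer

Result:
customer | AVG(total)
---------+-----------
Eve      | 1024.6    
Grace    | 1938.48   
Hank     | 1345.85   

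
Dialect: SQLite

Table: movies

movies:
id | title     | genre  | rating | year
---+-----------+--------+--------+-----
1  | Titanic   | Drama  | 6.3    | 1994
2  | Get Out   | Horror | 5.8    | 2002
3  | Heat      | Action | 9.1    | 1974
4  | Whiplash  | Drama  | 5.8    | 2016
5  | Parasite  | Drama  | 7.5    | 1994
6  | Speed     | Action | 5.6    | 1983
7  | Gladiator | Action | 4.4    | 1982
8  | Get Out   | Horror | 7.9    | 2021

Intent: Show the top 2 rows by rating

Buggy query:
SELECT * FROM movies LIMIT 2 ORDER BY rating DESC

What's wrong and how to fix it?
Bug: LIMIT must come after ORDER BY

Fix: Swap the clauses: ORDER BY first, then LIMIT

Corrected query:
SELECT * FROM movies ORDER BY rating DESC LIMIT 2

Result:
id | title   | genre  | rating | year
---+---------+--------+--------+-----
3  | Heat    | Action | 9.1    | 1974
8  | Get Out | Horror | 7.9    | 2021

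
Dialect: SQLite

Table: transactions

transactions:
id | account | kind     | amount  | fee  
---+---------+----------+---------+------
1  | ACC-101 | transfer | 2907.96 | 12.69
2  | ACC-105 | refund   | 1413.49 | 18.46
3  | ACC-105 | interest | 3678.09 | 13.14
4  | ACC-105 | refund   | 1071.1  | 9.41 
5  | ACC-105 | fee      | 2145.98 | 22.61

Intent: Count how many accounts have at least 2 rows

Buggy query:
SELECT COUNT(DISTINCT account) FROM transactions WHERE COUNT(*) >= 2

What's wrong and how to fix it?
Bug: COUNT(*) cannot appear in WHERE; the per-group count doesn't exist yet

Fix: Use a subquery that GROUPs and filters with HAVING, then count its rows

Corrected query:
SELECT COUNT(*) FROM (SELECT account FROM transactions GROUP BY account HAVING COUNT(*) >= 2)

Result:
COUNT(*)
--------
1       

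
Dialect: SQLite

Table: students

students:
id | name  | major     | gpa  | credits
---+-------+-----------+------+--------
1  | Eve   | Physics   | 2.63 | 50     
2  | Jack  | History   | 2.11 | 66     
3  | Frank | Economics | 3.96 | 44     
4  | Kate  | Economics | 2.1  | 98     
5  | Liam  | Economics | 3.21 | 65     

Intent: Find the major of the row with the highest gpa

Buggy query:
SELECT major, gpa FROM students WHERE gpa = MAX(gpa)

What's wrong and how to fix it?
Bug: WHERE is evaluated per row; an aggregate over the whole table isn't defined there

Fix: Wrap MAX in a scalar subquery so WHERE compares against a single value

Corrected query:
SELECT major, gpa FROM students WHERE gpa = (SELECT MAX(gpa) FROM students)

Result:
major     | gpa 
----------+-----
Economics | 3.96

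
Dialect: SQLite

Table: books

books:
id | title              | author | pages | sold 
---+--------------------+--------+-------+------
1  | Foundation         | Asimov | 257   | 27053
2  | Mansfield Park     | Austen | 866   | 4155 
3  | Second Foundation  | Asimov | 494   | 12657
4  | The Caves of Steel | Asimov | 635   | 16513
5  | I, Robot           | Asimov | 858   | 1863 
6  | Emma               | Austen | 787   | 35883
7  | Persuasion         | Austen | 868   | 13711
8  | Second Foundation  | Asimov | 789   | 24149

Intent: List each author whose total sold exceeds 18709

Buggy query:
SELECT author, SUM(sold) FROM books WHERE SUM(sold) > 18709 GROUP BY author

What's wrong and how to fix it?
Bug: WHERE runs before GROUP BY, so aggregates aren't available there

Fix: Move the aggregate condition to a HAVING clause

Corrected query:
SELECT author, SUM(sold) FROM books GROUP BY author HAVING SUM(sold) > 18709

Result:
author | SUM(sold)
-------+----------
Asimov | 82235    
Austen | 53749    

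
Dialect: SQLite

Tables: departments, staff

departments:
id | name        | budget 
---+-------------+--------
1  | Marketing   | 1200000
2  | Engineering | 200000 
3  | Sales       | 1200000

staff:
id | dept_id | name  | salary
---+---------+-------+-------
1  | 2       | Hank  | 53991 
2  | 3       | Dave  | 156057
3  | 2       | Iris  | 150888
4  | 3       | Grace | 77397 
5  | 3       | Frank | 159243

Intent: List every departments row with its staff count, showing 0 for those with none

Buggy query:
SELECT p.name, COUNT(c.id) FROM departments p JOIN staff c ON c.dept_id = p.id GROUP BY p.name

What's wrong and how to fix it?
Bug: INNER JOIN drops departments rows that have no matching staff rows

Fix: Switch to LEFT JOIN to retain unmatched parent rows

Corrected query:
SELECT p.name, COUNT(c.id) FROM departments p LEFT JOIN staff c ON c.dept_id = p.id GROUP BY p.name

Result:
name        | COUNT(c.id)
------------+------------
Engineering | 2          
Marketing   | 0          
Sales       | 3          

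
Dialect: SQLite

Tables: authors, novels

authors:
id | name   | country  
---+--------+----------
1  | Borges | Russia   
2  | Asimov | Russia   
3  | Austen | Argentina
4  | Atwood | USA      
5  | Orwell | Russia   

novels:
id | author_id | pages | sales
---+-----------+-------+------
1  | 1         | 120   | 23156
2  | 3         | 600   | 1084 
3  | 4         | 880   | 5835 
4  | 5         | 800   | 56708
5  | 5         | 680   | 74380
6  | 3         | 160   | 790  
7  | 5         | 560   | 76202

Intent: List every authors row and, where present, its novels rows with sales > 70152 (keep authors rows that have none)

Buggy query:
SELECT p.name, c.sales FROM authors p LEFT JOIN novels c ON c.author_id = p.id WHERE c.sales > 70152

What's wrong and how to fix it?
Bug: Filtering c.sales in WHERE discards the NULL rows produced by LEFT JOIN, turning it into an inner join

Fix: Put 'c.sales > 70152' in the JOIN's ON clause instead of WHERE

Corrected query:
SELECT p.name, c.sales FROM authors p LEFT JOIN novels c ON c.author_id = p.id AND c.sales > 70152

Result:
name   | sales
-------+------
Borges | NULL 
Asimov | NULL 
Austen | NULL 
Atwood | NULL 
Orwell | 74380
Orwell | 76202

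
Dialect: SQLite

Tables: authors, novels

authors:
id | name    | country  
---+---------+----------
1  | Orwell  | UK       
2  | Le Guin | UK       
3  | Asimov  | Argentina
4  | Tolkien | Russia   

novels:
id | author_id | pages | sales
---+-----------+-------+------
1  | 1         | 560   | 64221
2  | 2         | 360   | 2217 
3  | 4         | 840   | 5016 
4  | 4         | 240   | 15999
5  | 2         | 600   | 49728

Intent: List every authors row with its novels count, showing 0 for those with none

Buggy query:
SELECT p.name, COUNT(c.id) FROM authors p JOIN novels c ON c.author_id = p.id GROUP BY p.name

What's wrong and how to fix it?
Bug: An inner join excludes parents with zero children

Fix: Use LEFT JOIN so parents without children still appear (COUNT(c.id) gives 0)

Corrected query:
SELECT p.name, COUNT(c.id) FROM authors p LEFT JOIN novels c ON c.author_id = p.id GROUP BY p.name

Result:
name    | COUNT(c.id)
--------+------------
Asimov  | 0          
Le Guin | 2          
Orwell  | 1          
Tolkien | 2          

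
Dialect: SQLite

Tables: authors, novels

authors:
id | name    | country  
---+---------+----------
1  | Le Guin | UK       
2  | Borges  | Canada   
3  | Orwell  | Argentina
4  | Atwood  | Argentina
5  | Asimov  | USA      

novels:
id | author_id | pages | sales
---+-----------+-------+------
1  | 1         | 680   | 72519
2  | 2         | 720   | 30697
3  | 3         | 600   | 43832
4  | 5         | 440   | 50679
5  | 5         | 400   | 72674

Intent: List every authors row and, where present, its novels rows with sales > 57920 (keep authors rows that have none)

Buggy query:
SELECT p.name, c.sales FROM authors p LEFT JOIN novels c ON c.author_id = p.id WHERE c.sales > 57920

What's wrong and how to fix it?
Bug: Filtering c.sales in WHERE discards the NULL rows produced by LEFT JOIN, turning it into an inner join

Fix: Put 'c.sales > 57920' in the JOIN's ON clause instead of WHERE

Corrected query:
SELECT p.name, c.sales FROM authors p LEFT JOIN novels c ON c.author_id = p.id AND c.sales > 57920

Result:
name    | sales
--------+------
Le Guin | 72519
Borges  | NULL 
Orwell  | NULL 
Atwood  | NULL 
Asimov  | 72674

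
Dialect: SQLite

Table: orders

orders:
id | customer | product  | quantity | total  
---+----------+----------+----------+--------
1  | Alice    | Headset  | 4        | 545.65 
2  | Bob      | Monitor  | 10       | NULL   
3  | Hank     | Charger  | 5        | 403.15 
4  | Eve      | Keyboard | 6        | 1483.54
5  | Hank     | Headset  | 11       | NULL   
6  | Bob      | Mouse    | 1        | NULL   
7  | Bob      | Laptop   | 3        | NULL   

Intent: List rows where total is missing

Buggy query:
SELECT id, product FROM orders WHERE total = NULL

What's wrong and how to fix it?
Bug: '= NULL' is always unknown in SQL three-valued logic, so no rows match

Fix: Replace '= NULL' with 'IS NULL'

Corrected query:
SELECT id, product FROM orders WHERE total IS NULL

Result:
id | product
---+--------
2  | Monitor
5  | Headset
6  | Mouse  
7  | Laptop 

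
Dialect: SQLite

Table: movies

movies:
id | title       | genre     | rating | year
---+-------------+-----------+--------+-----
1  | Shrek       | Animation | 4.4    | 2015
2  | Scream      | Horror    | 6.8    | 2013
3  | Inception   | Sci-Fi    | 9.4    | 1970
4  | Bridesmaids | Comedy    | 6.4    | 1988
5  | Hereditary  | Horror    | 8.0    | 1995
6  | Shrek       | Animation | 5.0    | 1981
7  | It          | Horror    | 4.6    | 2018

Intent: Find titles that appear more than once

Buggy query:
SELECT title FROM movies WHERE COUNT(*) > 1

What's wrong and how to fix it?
Bug: WHERE can't reference COUNT(*); aggregates are computed after WHERE

Fix: GROUP BY title, then filter groups with HAVING COUNT(*) > 1

Corrected query:
SELECT title FROM movies GROUP BY title HAVING COUNT(*) > 1

Result:
title
-----
Shrek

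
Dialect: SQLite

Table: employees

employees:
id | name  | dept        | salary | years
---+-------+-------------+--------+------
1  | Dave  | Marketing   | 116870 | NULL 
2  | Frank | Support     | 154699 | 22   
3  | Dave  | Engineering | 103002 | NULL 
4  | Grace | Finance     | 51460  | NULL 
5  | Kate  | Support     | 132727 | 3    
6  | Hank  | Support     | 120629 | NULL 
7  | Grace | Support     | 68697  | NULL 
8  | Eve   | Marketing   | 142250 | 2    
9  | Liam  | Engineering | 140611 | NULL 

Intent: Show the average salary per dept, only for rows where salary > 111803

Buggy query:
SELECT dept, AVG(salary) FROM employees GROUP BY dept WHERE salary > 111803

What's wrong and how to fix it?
Bug: Row-level WHERE must come before GROUP BY in the clause order

Fix: Move the WHERE clause before GROUP BY

Corrected query:
SELECT dept, AVG(salary) FROM employees WHERE salary > 111803 GROUP BY dept

Result:
dept        | AVG(salary)  
------------+--------------
Engineering | 140611       
Marketing   | 129560       
Support     | 136018.333333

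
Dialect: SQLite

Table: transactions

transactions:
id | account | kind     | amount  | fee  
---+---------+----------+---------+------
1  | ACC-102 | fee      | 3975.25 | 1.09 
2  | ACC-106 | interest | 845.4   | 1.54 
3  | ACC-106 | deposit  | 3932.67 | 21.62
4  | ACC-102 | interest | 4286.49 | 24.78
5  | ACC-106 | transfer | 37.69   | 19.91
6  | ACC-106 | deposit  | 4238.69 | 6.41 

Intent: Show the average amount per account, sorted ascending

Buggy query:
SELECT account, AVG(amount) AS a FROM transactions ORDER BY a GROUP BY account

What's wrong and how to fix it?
Bug: GROUP BY must precede ORDER BY

Fix: Reorder: SELECT … FROM … GROUP BY … ORDER BY …

Corrected query:
SELECT account, AVG(amount) AS a FROM transactions GROUP BY account ORDER BY a

Result:
account | a        
--------+----------
ACC-106 | 2263.6125
ACC-102 | 4130.87  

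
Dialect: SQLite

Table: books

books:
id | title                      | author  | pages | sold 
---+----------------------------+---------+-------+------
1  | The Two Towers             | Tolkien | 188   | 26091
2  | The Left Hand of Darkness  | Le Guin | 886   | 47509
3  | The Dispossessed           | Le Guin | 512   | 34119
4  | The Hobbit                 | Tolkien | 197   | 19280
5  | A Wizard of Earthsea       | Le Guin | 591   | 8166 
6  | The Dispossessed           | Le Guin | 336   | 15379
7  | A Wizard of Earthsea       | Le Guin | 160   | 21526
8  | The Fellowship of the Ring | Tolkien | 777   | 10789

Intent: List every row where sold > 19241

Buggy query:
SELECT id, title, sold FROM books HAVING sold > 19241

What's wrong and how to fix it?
Bug: This is a non-aggregate query (no GROUP BY, no aggregates), so in SQLite the HAVING clause is invalid here; a row-level condition belongs in WHERE

Fix: Replace HAVING with WHERE since the condition applies to individual rows

Corrected query:
SELECT id, title, sold FROM books WHERE sold > 19241

Result:
id | title                     | sold 
---+---------------------------+------
1  | The Two Towers            | 26091
2  | The Left Hand of Darkness | 47509
3  | The Dispossessed          | 34119
4  | The Hobbit                | 19280
7  | A Wizard of Earthsea      | 21526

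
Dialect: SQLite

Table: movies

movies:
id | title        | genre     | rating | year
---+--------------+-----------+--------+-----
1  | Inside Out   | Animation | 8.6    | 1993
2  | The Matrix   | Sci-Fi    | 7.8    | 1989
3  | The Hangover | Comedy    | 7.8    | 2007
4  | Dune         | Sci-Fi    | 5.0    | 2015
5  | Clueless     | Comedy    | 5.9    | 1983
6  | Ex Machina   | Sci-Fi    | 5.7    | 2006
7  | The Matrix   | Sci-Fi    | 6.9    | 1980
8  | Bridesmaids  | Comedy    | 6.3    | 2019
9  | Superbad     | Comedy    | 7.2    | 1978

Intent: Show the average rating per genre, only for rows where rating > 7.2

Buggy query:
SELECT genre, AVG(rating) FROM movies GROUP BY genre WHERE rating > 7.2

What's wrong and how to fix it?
Bug: Row-level WHERE must come before GROUP BY in the clause order

Fix: Move the WHERE clause before GROUP BY

Corrected query:
SELECT genre, AVG(rating) FROM movies WHERE rating > 7.2 GROUP BY genre

Result:
genre     | AVG(rating)
----------+------------
Animation | 8.6        
Comedy    | 7.8        
Sci-Fi    | 7.8        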